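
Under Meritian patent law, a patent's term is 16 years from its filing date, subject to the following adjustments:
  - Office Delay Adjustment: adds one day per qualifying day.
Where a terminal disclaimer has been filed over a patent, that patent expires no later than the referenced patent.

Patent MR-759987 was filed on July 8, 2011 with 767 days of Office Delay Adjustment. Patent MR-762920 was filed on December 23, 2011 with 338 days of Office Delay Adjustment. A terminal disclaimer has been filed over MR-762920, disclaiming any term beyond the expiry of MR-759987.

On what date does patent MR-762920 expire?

November 25, 2028

Natural term of MR-762920:
  Base: filing + 16 years → 23 December 2027.
  Office Delay Adjustment: +338 days → 25 November 2028.
Expiry of referenced patent MR-759987:
  Base: filing + 16 years → 8 July 2027.
  Office Delay Adjustment: +767 days → 13 August 2029.
Terminal disclaimer: MR-762920 expires on the earlier of 25 November 2028 and 13 August 2029.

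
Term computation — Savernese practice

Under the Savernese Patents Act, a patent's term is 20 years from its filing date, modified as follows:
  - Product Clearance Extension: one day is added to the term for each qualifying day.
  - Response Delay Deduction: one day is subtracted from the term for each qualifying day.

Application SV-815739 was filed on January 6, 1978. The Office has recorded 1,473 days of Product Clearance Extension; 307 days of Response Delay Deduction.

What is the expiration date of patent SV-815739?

2001-03-17

Base term: filing date + 20 years → 6 January 1998.
Product Clearance Extension: +1473 days → 18 January 2002.
Response Delay Deduction: −307 days → 17 March 2001.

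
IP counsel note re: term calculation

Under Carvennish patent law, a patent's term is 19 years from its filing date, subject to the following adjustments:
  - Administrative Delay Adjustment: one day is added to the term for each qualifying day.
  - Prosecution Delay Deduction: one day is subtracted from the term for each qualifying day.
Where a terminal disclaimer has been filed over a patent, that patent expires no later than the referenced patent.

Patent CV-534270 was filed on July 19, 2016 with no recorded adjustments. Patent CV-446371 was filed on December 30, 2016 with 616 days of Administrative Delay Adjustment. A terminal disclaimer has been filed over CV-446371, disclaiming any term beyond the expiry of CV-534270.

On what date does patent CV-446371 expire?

2035-07-19

Natural term of CV-446371:
  Base: filing + 19 years → 30 December 2035.
  Administrative Delay Adjustment: +616 days → 6 September 2037.
Expiry of referenced patent CV-534270:
  Base: filing + 19 years → 19 July 2035.
Terminal disclaimer: CV-446371 expires on the earlier of 6 September 2037 and 19 July 2035.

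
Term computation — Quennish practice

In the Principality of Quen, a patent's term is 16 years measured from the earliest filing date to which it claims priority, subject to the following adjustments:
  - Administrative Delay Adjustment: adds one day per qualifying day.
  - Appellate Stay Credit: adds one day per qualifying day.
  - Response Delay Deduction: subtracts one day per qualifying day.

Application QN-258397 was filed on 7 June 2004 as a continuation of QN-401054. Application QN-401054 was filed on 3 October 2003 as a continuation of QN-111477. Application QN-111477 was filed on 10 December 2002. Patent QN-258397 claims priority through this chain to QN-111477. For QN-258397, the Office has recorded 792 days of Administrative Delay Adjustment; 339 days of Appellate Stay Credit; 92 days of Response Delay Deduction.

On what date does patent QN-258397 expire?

Earliest priority filing: 10 December 2002.
Base term: 10 December 2002 + 16 years → 10 December 2018.
Administrative Delay Adjustment: +792 days → 9 February 2021.
Appellate Stay Credit: +339 days → 14 January 2022.
Response Delay Deduction: −92 days → 14 October 2021.

2021-10-14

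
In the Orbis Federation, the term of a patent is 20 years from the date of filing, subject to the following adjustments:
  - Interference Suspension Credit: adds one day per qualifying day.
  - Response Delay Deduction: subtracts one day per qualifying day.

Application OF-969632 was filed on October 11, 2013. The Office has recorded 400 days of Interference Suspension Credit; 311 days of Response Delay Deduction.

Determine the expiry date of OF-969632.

2034-01-08

Base term: filing date + 20 years → 11 October 2033.
Interference Suspension Credit: +400 days → 15 November 2034.
Response Delay Deduction: −311 days → 8 January 2034.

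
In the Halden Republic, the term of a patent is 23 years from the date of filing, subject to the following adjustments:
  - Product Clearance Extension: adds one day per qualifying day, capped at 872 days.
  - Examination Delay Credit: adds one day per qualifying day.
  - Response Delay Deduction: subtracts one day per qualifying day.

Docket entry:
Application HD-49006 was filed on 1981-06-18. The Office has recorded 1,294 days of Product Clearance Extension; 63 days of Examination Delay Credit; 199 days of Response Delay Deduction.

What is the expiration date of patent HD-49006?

2006-06-24

Base term: filing date + 23 years → 18 June 2004.
Product Clearance Extension: 1294 days claimed exceeds the 872-day cap, so +872 days → 7 November 2006.
Examination Delay Credit: +63 days → 9 January 2007.
Response Delay Deduction: −199 days → 24 June 2006.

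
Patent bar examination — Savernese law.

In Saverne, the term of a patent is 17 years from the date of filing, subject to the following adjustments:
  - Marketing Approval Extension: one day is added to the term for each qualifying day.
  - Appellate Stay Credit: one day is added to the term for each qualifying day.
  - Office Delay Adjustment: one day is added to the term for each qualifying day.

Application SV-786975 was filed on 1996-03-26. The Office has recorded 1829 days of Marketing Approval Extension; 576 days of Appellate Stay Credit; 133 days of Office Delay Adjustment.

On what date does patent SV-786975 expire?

March 7, 2020

Base term: filing date + 17 years → 26 March 2013.
Marketing Approval Extension: +1829 days → 29 March 2018.
Appellate Stay Credit: +576 days → 26 October 2019.
Office Delay Adjustment: +133 days → 7 March 2020.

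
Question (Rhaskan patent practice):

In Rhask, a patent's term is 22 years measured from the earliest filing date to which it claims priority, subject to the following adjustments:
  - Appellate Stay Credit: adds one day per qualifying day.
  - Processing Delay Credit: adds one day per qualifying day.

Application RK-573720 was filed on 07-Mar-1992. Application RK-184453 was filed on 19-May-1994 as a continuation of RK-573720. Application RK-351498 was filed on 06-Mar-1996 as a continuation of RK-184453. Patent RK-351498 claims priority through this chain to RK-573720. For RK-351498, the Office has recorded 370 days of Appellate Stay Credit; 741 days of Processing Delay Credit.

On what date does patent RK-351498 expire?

2017-03-22

Earliest priority filing: 7 March 1992.
Base term: 7 March 1992 + 22 years → 7 March 2014.
Appellate Stay Credit: +370 days → 12 March 2015.
Processing Delay Credit: +741 days → 22 March 2017.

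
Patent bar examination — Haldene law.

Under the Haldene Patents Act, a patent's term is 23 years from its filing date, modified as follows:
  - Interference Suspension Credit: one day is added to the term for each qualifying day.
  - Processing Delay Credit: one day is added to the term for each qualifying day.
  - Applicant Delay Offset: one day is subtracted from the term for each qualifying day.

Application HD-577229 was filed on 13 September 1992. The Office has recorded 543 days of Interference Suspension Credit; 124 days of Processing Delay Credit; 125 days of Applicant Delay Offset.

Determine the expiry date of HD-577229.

Base term: filing date + 23 years → 13 September 2015.
Interference Suspension Credit: +543 days → 9 March 2017.
Processing Delay Credit: +124 days → 11 July 2017.
Applicant Delay Offset: −125 days → 8 March 2017.

March 8, 2017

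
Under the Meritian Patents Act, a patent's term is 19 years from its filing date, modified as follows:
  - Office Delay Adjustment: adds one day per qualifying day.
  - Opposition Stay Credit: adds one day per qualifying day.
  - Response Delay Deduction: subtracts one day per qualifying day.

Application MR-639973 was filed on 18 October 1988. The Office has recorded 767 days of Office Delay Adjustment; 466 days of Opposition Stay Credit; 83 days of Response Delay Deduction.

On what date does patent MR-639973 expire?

December 11, 2010

Base term: filing date + 19 years → 18 October 2007.
Office Delay Adjustment: +767 days → 23 November 2009.
Opposition Stay Credit: +466 days → 4 March 2011.
Response Delay Deduction: −83 days → 11 December 2010.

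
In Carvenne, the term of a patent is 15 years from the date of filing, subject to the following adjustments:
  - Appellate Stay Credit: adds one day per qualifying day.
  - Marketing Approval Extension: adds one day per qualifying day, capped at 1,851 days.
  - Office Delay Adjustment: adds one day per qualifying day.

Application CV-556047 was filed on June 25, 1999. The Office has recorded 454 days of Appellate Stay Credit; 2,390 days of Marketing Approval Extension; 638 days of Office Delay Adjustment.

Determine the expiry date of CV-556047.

July 16, 2022

Base term: filing date + 15 years → 25 June 2014.
Appellate Stay Credit: +454 days → 22 September 2015.
Marketing Approval Extension: 2390 days claimed exceeds the 1851-day cap, so +1851 days → 16 October 2020.
Office Delay Adjustment: +638 days → 16 July 2022.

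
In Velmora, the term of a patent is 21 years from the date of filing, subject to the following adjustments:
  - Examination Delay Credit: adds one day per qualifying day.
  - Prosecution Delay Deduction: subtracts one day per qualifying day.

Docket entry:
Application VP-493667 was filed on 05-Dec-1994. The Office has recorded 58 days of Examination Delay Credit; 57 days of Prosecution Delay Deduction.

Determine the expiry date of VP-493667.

December 6, 2015

Base term: filing date + 21 years → 5 December 2015.
Examination Delay Credit: +58 days → 1 February 2016.
Prosecution Delay Deduction: −57 days → 6 December 2015.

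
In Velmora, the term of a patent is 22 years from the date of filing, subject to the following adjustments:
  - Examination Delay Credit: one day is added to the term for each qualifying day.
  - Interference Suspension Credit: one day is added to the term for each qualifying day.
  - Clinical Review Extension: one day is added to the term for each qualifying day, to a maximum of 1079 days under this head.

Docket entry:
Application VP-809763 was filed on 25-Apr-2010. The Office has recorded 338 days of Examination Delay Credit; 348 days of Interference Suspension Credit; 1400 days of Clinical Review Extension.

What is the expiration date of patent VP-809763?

February 23, 2037

Base term: filing date + 22 years → 25 April 2032.
Examination Delay Credit: +338 days → 29 March 2033.
Interference Suspension Credit: +348 days → 12 March 2034.
Clinical Review Extension: 1400 days claimed exceeds the 1079-day cap, so +1079 days → 23 February 2037.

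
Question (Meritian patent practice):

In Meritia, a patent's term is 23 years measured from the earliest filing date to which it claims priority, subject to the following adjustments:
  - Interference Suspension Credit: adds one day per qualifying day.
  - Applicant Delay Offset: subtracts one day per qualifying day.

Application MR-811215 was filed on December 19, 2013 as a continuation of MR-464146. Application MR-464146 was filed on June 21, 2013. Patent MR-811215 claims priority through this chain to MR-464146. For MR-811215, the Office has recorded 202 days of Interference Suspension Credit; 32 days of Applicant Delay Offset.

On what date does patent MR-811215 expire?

Earliest priority filing: 21 June 2013.
Base term: 21 June 2013 + 23 years → 21 June 2036.
Interference Suspension Credit: +202 days → 9 January 2037.
Applicant Delay Offset: −32 days → 8 December 2036.

December 8, 2036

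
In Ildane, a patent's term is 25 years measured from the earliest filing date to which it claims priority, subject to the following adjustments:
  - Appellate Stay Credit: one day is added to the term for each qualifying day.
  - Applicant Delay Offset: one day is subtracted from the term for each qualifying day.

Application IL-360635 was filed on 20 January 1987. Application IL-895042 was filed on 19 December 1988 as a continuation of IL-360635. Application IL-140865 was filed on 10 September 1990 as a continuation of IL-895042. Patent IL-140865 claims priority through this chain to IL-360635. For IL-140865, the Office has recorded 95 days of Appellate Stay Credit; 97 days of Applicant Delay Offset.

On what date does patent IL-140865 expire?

January 18, 2012

Earliest priority filing: 20 January 1987.
Base term: 20 January 1987 + 25 years → 20 January 2012.
Appellate Stay Credit: +95 days → 24 April 2012.
Applicant Delay Offset: −97 days → 18 January 2012.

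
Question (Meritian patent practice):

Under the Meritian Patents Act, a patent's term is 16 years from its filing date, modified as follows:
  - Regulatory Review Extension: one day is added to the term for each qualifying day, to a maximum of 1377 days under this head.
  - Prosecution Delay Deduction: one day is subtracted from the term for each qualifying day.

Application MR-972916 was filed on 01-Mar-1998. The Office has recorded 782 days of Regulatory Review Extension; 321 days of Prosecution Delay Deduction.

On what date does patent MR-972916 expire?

2015-06-05

Base term: filing date + 16 years → 1 March 2014.
Regulatory Review Extension: 782 days (within the 1377-day cap) → +782 days → 21 April 2016.
Prosecution Delay Deduction: −321 days → 5 June 2015.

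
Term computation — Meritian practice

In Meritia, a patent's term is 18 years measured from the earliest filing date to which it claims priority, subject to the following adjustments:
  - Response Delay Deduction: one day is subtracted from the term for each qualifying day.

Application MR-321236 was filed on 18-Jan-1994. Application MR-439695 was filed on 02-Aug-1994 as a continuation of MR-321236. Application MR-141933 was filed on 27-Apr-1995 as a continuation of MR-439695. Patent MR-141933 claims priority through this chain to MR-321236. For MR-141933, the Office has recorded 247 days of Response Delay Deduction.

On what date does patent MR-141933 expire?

2011-05-16

Earliest priority filing: 18 January 1994.
Base term: 18 January 1994 + 18 years → 18 January 2012.
Response Delay Deduction: −247 days → 16 May 2011.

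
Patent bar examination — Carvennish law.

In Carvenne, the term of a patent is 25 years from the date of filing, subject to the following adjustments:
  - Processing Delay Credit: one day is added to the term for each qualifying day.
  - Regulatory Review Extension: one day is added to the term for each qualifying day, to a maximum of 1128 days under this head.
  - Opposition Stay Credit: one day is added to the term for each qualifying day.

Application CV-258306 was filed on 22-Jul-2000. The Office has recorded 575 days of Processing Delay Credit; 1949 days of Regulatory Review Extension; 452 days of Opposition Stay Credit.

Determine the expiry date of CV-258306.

Base term: filing date + 25 years → 22 July 2025.
Processing Delay Credit: +575 days → 17 February 2027.
Regulatory Review Extension: 1949 days claimed exceeds the 1128-day cap, so +1128 days → 21 March 2030.
Opposition Stay Credit: +452 days → 16 June 2031.

June 16, 2031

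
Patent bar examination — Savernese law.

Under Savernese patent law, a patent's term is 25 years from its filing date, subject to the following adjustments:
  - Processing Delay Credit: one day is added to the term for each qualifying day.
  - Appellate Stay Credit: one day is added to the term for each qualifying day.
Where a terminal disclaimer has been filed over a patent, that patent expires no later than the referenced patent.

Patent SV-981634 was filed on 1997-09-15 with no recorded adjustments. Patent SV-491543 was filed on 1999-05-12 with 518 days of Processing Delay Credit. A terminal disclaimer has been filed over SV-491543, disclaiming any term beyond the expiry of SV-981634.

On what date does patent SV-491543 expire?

Natural term of SV-491543:
  Base: filing + 25 years → 12 May 2024.
  Processing Delay Credit: +518 days → 12 October 2025.
Expiry of referenced patent SV-981634:
  Base: filing + 25 years → 15 September 2022.
Terminal disclaimer: SV-491543 expires on the earlier of 12 October 2025 and 15 September 2022.

2022-09-15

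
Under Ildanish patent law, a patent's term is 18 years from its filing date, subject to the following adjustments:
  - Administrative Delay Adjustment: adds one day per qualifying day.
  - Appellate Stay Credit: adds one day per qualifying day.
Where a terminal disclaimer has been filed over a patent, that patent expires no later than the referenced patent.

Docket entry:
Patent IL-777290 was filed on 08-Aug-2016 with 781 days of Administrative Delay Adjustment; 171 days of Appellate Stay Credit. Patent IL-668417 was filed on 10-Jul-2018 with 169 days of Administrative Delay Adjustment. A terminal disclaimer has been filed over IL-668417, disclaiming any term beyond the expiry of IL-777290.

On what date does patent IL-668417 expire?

Natural term of IL-668417:
  Base: filing + 18 years → 10 July 2036.
  Administrative Delay Adjustment: +169 days → 26 December 2036.
Expiry of referenced patent IL-777290:
  Base: filing + 18 years → 8 August 2034.
  Administrative Delay Adjustment: +781 days → 27 September 2036.
  Appellate Stay Credit: +171 days → 17 March 2037.
Terminal disclaimer: IL-668417 expires on the earlier of 26 December 2036 and 17 March 2037.

2036-12-26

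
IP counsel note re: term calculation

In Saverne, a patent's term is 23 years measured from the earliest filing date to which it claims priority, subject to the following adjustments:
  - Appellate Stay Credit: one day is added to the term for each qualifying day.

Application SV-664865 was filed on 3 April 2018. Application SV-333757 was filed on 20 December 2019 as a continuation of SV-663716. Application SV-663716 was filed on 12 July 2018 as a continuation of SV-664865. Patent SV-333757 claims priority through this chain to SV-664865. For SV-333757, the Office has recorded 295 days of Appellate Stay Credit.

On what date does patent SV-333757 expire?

2042-01-23

Earliest priority filing: 3 April 2018.
Base term: 3 April 2018 + 23 years → 3 April 2041.
Appellate Stay Credit: +295 days → 23 January 2042.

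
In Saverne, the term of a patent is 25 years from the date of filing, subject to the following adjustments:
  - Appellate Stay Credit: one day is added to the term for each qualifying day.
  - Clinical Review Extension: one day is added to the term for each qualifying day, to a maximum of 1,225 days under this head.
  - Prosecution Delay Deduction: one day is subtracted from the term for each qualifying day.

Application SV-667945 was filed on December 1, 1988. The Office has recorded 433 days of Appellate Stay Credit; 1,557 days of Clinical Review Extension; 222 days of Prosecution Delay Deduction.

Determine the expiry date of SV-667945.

Base term: filing date + 25 years → 1 December 2013.
Appellate Stay Credit: +433 days → 7 February 2015.
Clinical Review Extension: 1557 days claimed exceeds the 1225-day cap, so +1225 days → 16 June 2018.
Prosecution Delay Deduction: −222 days → 6 November 2017.

2017-11-06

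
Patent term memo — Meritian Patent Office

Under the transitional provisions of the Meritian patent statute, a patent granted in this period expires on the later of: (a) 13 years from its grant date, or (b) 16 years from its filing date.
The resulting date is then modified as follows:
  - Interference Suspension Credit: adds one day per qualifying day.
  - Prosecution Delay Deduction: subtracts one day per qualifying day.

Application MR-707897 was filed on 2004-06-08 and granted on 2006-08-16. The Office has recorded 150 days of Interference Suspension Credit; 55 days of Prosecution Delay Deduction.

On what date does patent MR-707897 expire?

(a) grant + 13 years → 16 August 2019.
(b) filing + 16 years → 8 June 2020.
Later of the two: 8 June 2020.
Interference Suspension Credit: +150 days → 5 November 2020.
Prosecution Delay Deduction: −55 days → 11 September 2020.

September 11, 2020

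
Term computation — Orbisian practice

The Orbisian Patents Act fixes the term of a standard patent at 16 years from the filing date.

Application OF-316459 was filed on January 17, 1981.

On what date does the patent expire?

Filing date + 16 years → 17 January 1997.

1997-01-17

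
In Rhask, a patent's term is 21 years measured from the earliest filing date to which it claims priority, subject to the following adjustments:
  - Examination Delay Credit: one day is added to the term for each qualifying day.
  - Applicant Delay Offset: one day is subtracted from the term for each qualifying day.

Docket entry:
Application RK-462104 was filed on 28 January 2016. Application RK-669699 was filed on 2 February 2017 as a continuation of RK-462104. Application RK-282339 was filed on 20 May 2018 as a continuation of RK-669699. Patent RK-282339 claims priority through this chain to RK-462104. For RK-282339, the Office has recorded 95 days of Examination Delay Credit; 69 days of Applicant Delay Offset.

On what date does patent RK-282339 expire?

2037-02-23

Earliest priority filing: 28 January 2016.
Base term: 28 January 2016 + 21 years → 28 January 2037.
Examination Delay Credit: +95 days → 3 May 2037.
Applicant Delay Offset: −69 days → 23 February 2037.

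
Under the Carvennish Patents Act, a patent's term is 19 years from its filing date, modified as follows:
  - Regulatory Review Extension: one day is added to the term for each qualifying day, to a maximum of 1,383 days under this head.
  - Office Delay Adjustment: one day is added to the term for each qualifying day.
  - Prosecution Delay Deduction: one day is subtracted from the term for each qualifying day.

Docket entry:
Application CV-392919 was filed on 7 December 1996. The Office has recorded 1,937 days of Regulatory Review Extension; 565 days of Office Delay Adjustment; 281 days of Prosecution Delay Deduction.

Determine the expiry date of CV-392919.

Base term: filing date + 19 years → 7 December 2015.
Regulatory Review Extension: 1937 days claimed exceeds the 1383-day cap, so +1383 days → 20 September 2019.
Office Delay Adjustment: +565 days → 7 April 2021.
Prosecution Delay Deduction: −281 days → 30 June 2020.

2020-06-30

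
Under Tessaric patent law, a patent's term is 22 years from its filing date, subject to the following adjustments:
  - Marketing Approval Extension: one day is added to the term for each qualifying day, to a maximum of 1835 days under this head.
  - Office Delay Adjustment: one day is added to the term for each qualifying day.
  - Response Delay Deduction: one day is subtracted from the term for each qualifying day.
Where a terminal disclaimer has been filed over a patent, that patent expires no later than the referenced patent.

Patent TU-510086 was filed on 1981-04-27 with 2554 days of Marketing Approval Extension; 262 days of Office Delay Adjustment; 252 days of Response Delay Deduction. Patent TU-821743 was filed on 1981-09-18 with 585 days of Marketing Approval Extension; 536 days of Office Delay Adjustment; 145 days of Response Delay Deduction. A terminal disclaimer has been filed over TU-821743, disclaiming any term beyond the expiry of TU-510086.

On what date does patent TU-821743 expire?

2006-05-21

Natural term of TU-821743:
  Base: filing + 22 years → 18 September 2003.
  Marketing Approval Extension: 585 days (within the 1835-day cap) → +585 days → 25 April 2005.
  Office Delay Adjustment: +536 days → 13 October 2006.
  Response Delay Deduction: −145 days → 21 May 2006.
Expiry of referenced patent TU-510086:
  Base: filing + 22 years → 27 April 2003.
  Marketing Approval Extension: 2554 days claimed exceeds the 1835-day cap, so +1835 days → 5 May 2008.
  Office Delay Adjustment: +262 days → 22 January 2009.
  Response Delay Deduction: −252 days → 15 May 2008.
Terminal disclaimer: TU-821743 expires on the earlier of 21 May 2006 and 15 May 2008.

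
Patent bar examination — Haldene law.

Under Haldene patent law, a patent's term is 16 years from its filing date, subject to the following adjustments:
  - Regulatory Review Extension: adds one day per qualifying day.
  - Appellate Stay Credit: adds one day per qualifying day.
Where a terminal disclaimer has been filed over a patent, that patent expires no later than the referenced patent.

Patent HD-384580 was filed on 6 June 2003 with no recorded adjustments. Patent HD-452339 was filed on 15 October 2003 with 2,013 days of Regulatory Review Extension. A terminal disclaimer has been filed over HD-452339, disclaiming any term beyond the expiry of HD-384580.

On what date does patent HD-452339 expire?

June 6, 2019

Natural term of HD-452339:
  Base: filing + 16 years → 15 October 2019.
  Regulatory Review Extension: +2013 days → 19 April 2025.
Expiry of referenced patent HD-384580:
  Base: filing + 16 years → 6 June 2019.
Terminal disclaimer: HD-452339 expires on the earlier of 19 April 2025 and 6 June 2019.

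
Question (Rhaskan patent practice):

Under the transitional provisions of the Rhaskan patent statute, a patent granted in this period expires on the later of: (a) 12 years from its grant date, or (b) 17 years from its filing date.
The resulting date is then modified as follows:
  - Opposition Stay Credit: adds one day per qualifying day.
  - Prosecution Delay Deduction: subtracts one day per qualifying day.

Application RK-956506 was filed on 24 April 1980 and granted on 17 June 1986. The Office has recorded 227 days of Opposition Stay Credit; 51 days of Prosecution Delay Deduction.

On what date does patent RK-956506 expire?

(a) grant + 12 years → 17 June 1998.
(b) filing + 17 years → 24 April 1997.
Later of the two: 17 June 1998.
Opposition Stay Credit: +227 days → 30 January 1999.
Prosecution Delay Deduction: −51 days → 10 December 1998.

1998-12-10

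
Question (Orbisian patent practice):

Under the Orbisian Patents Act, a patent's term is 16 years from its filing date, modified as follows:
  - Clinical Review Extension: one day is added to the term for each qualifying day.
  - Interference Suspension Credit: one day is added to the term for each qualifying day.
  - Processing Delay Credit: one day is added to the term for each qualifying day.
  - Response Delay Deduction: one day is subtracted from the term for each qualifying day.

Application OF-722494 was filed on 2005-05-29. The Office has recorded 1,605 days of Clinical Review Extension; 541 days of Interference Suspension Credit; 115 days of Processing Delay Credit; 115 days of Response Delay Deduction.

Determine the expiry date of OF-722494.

April 14, 2027

Base term: filing date + 16 years → 29 May 2021.
Clinical Review Extension: +1605 days → 20 October 2025.
Interference Suspension Credit: +541 days → 14 April 2027.
Processing Delay Credit: +115 days → 7 August 2027.
Response Delay Deduction: −115 days → 14 April 2027.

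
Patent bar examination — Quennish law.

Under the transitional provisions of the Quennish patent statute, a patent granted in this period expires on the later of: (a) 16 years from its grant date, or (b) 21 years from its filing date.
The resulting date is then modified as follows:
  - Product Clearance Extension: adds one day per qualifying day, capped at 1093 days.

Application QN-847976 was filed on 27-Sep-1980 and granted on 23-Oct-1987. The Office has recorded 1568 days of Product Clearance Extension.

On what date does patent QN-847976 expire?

(a) grant + 16 years → 23 October 2003.
(b) filing + 21 years → 27 September 2001.
Later of the two: 23 October 2003.
Product Clearance Extension: 1568 days claimed exceeds the 1093-day cap, so +1093 days → 20 October 2006.

2006-10-20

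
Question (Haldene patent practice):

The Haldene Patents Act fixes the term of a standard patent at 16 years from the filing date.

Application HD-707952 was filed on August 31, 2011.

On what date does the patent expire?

August 31, 2027

Filing date + 16 years → 31 August 2027.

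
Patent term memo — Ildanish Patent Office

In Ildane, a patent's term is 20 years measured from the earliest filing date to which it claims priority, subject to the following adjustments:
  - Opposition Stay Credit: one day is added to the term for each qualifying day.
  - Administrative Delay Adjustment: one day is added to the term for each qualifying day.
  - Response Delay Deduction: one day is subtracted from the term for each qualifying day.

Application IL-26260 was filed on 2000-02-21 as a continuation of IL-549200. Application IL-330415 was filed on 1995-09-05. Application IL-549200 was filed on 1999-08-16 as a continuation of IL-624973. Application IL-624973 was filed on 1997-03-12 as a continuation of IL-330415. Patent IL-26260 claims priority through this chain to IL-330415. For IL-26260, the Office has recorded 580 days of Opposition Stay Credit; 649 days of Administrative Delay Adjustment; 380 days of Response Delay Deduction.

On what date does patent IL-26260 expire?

January 1, 2018

Earliest priority filing: 5 September 1995.
Base term: 5 September 1995 + 20 years → 5 September 2015.
Opposition Stay Credit: +580 days → 7 April 2017.
Administrative Delay Adjustment: +649 days → 16 January 2019.
Response Delay Deduction: −380 days → 1 January 2018.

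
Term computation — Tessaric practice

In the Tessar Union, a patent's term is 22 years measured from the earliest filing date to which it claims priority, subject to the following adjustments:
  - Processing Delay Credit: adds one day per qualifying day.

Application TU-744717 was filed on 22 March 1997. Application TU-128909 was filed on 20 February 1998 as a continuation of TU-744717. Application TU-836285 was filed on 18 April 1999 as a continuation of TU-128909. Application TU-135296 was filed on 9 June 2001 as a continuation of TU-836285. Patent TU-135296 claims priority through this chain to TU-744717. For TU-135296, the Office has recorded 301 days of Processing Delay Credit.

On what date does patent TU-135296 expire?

January 17, 2020

Earliest priority filing: 22 March 1997.
Base term: 22 March 1997 + 22 years → 22 March 2019.
Processing Delay Credit: +301 days → 17 January 2020.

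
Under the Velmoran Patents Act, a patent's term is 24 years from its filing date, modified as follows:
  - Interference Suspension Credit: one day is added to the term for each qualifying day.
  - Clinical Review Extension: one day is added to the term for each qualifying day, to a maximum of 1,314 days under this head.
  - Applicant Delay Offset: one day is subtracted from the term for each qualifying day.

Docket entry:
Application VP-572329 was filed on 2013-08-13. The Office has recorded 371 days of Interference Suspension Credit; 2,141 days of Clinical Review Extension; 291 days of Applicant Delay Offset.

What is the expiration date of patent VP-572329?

June 7, 2041

Base term: filing date + 24 years → 13 August 2037.
Interference Suspension Credit: +371 days → 19 August 2038.
Clinical Review Extension: 2141 days claimed exceeds the 1314-day cap, so +1314 days → 25 March 2042.
Applicant Delay Offset: −291 days → 7 June 2041.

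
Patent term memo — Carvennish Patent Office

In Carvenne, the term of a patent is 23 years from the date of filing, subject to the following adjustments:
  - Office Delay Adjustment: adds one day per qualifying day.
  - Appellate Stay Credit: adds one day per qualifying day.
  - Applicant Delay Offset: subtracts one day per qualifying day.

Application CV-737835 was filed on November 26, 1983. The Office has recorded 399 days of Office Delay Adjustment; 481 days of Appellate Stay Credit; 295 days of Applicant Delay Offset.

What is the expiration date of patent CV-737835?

Base term: filing date + 23 years → 26 November 2006.
Office Delay Adjustment: +399 days → 30 December 2007.
Appellate Stay Credit: +481 days → 24 April 2009.
Applicant Delay Offset: −295 days → 3 July 2008.

July 3, 2008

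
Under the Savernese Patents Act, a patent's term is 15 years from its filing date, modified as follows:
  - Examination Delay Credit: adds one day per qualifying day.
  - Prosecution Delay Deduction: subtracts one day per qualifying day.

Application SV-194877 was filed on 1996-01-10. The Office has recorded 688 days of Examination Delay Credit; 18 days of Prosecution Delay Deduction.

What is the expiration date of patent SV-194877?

November 10, 2012

Base term: filing date + 15 years → 10 January 2011.
Examination Delay Credit: +688 days → 28 November 2012.
Prosecution Delay Deduction: −18 days → 10 November 2012.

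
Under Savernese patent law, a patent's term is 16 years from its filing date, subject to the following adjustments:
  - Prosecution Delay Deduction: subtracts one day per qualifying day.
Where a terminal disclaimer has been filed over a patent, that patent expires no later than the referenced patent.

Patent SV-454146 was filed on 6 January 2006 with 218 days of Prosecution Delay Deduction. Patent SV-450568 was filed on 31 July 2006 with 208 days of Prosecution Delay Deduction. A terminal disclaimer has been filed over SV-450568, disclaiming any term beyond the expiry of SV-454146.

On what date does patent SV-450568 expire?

June 2, 2021

Natural term of SV-450568:
  Base: filing + 16 years → 31 July 2022.
  Prosecution Delay Deduction: −208 days → 4 January 2022.
Expiry of referenced patent SV-454146:
  Base: filing + 16 years → 6 January 2022.
  Prosecution Delay Deduction: −218 days → 2 June 2021.
Terminal disclaimer: SV-450568 expires on the earlier of 4 January 2022 and 2 June 2021.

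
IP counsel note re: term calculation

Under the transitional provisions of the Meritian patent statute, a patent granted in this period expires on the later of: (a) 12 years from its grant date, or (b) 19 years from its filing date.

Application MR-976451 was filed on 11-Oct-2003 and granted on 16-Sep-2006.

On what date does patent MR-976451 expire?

October 11, 2022

(a) grant + 12 years → 16 September 2018.
(b) filing + 19 years → 11 October 2022.
Later of the two: 11 October 2022.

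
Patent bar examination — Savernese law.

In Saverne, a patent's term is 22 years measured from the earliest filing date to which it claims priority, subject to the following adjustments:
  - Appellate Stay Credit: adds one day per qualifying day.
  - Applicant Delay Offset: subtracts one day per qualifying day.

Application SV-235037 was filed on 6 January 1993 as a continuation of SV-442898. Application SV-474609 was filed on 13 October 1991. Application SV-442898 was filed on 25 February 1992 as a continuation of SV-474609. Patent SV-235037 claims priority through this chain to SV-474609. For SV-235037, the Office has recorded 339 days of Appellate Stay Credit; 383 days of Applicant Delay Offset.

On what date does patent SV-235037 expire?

Earliest priority filing: 13 October 1991.
Base term: 13 October 1991 + 22 years → 13 October 2013.
Appellate Stay Credit: +339 days → 17 September 2014.
Applicant Delay Offset: −383 days → 30 August 2013.

2013-08-30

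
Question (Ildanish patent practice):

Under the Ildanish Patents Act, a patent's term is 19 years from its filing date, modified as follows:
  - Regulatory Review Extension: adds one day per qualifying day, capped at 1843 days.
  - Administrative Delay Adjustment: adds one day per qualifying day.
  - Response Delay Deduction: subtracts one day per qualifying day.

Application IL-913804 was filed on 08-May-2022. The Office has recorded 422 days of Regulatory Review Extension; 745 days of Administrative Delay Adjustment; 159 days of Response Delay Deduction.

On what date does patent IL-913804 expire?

February 10, 2044

Base term: filing date + 19 years → 8 May 2041.
Regulatory Review Extension: 422 days (within the 1843-day cap) → +422 days → 4 July 2042.
Administrative Delay Adjustment: +745 days → 18 July 2044.
Response Delay Deduction: −159 days → 10 February 2044.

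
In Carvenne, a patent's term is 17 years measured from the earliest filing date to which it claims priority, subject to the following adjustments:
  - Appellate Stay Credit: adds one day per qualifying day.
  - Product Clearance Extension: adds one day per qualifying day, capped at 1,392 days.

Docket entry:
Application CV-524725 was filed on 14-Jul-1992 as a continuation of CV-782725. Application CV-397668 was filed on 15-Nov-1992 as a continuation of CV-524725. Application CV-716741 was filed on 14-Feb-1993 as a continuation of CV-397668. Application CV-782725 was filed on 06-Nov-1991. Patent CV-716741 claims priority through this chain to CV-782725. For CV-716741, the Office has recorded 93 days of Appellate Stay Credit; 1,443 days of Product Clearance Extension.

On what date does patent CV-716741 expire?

Earliest priority filing: 6 November 1991.
Base term: 6 November 1991 + 17 years → 6 November 2008.
Appellate Stay Credit: +93 days → 7 February 2009.
Product Clearance Extension: 1443 days claimed exceeds the 1392-day cap, so +1392 days → 30 November 2012.

2012-11-30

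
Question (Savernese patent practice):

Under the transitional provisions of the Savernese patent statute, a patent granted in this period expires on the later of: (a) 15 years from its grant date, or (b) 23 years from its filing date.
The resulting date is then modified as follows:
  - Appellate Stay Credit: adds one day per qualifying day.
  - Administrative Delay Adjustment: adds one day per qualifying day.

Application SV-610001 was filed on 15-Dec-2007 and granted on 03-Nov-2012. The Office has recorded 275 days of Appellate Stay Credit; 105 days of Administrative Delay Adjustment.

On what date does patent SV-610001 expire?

December 30, 2031

(a) grant + 15 years → 3 November 2027.
(b) filing + 23 years → 15 December 2030.
Later of the two: 15 December 2030.
Appellate Stay Credit: +275 days → 16 September 2031.
Administrative Delay Adjustment: +105 days → 30 December 2031.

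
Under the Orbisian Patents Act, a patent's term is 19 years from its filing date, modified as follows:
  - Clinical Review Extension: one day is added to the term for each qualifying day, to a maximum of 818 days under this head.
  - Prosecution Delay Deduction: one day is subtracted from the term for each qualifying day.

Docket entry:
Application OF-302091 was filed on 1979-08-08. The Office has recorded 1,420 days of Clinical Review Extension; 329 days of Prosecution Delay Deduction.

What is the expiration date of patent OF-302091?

December 10, 1999

Base term: filing date + 19 years → 8 August 1998.
Clinical Review Extension: 1420 days claimed exceeds the 818-day cap, so +818 days → 3 November 2000.
Prosecution Delay Deduction: −329 days → 10 December 1999.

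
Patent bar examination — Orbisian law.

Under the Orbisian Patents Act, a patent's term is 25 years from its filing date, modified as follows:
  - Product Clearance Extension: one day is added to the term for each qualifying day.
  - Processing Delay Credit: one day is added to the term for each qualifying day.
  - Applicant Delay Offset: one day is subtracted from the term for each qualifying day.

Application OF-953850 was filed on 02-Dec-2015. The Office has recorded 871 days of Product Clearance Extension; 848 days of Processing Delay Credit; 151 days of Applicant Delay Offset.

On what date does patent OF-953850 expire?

Base term: filing date + 25 years → 2 December 2040.
Product Clearance Extension: +871 days → 22 April 2043.
Processing Delay Credit: +848 days → 17 August 2045.
Applicant Delay Offset: −151 days → 19 March 2045.

March 19, 2045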